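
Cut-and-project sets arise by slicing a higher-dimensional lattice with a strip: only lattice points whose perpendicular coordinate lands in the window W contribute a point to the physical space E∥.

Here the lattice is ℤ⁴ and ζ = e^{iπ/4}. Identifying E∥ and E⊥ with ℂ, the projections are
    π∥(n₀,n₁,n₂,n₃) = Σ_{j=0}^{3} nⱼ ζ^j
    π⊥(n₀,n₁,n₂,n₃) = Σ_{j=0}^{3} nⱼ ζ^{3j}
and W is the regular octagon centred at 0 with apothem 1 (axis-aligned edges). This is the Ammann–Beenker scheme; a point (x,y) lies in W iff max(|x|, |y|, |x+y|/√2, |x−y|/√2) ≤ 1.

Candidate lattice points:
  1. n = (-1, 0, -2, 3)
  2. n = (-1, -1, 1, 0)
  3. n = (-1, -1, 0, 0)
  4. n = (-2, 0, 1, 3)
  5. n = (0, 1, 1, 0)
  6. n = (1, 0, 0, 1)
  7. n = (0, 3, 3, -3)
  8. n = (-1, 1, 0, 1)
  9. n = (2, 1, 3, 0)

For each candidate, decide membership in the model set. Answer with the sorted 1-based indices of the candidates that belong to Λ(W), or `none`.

3, 5

Internal map: ζ^{3j} for j=0..3 gives (1,0), (−√2/2,√2/2), (0,−1), (√2/2,√2/2).
candidate 1: n = (-1, 0, -2, 3) → π⊥ ≈ (+1.121320, +4.121320); max(|x|,|y|,|x±y|/√2) = 4.121320 > 1 ⇒ ∉ W
candidate 2: n = (-1, -1, 1, 0) → π⊥ ≈ (-0.292893, -1.707107); max(|x|,|y|,|x±y|/√2) = 1.707107 > 1 ⇒ ∉ W
candidate 3: n = (-1, -1, 0, 0) → π⊥ ≈ (-0.292893, -0.707107); max(|x|,|y|,|x±y|/√2) = 0.707107 ≤ 1 ⇒ ∈ W
candidate 4: n = (-2, 0, 1, 3) → π⊥ ≈ (+0.121320, +1.121320); max(|x|,|y|,|x±y|/√2) = 1.121320 > 1 ⇒ ∉ W
candidate 5: n = (0, 1, 1, 0) → π⊥ ≈ (-0.707107, -0.292893); max(|x|,|y|,|x±y|/√2) = 0.707107 ≤ 1 ⇒ ∈ W
candidate 6: n = (1, 0, 0, 1) → π⊥ ≈ (+1.707107, +0.707107); max(|x|,|y|,|x±y|/√2) = 1.707107 > 1 ⇒ ∉ W
candidate 7: n = (0, 3, 3, -3) → π⊥ ≈ (-4.242641, -3.000000); max(|x|,|y|,|x±y|/√2) = 5.121320 > 1 ⇒ ∉ W
candidate 8: n = (-1, 1, 0, 1) → π⊥ ≈ (-1.000000, +1.414214); max(|x|,|y|,|x±y|/√2) = 1.707107 > 1 ⇒ ∉ W
candidate 9: n = (2, 1, 3, 0) → π⊥ ≈ (+1.292893, -2.292893); max(|x|,|y|,|x±y|/√2) = 2.535534 > 1 ⇒ ∉ W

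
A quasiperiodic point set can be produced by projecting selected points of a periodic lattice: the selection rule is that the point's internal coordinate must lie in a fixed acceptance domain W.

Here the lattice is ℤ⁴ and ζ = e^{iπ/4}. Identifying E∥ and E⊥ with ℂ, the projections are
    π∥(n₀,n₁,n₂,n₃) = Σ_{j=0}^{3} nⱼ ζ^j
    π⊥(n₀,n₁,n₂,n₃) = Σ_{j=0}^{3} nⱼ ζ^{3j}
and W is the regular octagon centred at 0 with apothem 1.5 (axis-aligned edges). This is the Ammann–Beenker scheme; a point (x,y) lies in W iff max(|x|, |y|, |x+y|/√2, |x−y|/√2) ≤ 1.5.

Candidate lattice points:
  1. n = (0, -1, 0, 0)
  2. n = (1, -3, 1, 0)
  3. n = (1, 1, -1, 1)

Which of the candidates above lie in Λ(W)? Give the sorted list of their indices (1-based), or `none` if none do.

1

Internal map: ζ^{3j} for j=0..3 gives (1,0), (−√2/2,√2/2), (0,−1), (√2/2,√2/2).
candidate 1: n = (0, -1, 0, 0) → π⊥ ≈ (+0.7071, -0.7071); max(|x|,|y|,|x±y|/√2) = 1.0000 ≤ 1.5 ⇒ ∈ W
candidate 2: n = (1, -3, 1, 0) → π⊥ ≈ (+3.1213, -3.1213); max(|x|,|y|,|x±y|/√2) = 4.4142 > 1.5 ⇒ ∉ W
candidate 3: n = (1, 1, -1, 1) → π⊥ ≈ (+1.0000, +2.4142); max(|x|,|y|,|x±y|/√2) = 2.4142 > 1.5 ⇒ ∉ W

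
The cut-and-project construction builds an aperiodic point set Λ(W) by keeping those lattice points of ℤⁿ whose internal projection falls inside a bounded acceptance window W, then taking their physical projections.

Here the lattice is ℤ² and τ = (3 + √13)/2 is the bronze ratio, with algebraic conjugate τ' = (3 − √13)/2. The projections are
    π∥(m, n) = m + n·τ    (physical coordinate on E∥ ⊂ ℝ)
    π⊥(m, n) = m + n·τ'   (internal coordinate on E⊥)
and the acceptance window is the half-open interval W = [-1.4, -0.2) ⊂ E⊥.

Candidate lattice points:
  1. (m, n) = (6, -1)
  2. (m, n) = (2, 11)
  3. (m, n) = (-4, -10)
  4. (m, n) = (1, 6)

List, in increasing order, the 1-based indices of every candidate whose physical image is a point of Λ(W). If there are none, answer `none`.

Compute τ' = (3−√13)/2 = -0.302776, so π⊥(m,n) = m -0.302776·n.
#1 (6,-1): internal coord 6 + (-1)·τ' = +6.302776; +6.302776 ∉ [-1.4, -0.2) → out
#2 (2,11): internal coord 2 + (11)·τ' = -1.330532; -1.330532 ∈ [-1.4, -0.2) → IN Λ
#3 (-4,-10): internal coord -4 + (-10)·τ' = -0.972244; -0.972244 ∈ [-1.4, -0.2) → IN Λ
#4 (1,6): internal coord 1 + (6)·τ' = -0.816654; -0.816654 ∈ [-1.4, -0.2) → IN Λ

2, 3, 4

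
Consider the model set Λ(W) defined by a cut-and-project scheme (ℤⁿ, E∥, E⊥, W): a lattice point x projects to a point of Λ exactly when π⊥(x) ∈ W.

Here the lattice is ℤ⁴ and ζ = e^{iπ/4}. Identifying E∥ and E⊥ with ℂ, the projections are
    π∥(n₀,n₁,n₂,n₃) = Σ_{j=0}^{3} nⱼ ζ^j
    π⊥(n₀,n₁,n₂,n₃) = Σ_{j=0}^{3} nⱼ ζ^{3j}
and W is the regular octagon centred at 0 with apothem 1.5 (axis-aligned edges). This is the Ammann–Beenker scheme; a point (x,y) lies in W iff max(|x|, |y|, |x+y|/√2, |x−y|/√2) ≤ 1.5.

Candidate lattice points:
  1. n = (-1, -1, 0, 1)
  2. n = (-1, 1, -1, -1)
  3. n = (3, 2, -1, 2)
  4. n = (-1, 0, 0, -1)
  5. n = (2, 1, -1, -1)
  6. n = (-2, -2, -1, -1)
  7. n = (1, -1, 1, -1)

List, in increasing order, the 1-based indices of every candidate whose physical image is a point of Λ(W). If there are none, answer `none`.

1, 5

π⊥(n) = n₀ + n₁ζ³ + n₂ζ⁶ + n₃ζ⁹ where ζ = e^{iπ/4}.
#1 (-1, -1, 0, 1): internal (0.41421, 0.00000); octagon support 0.41421 vs apothem 1.5 → ∈ W
#2 (-1, 1, -1, -1): internal (-2.41421, 1.00000); octagon support 2.41421 vs apothem 1.5 → ∉ W
#3 (3, 2, -1, 2): internal (3.00000, 3.82843); octagon support 4.82843 vs apothem 1.5 → ∉ W
#4 (-1, 0, 0, -1): internal (-1.70711, -0.70711); octagon support 1.70711 vs apothem 1.5 → ∉ W
#5 (2, 1, -1, -1): internal (0.58579, 1.00000); octagon support 1.12132 vs apothem 1.5 → ∈ W
#6 (-2, -2, -1, -1): internal (-1.29289, -1.12132); octagon support 1.70711 vs apothem 1.5 → ∉ W
#7 (1, -1, 1, -1): internal (1.00000, -2.41421); octagon support 2.41421 vs apothem 1.5 → ∉ W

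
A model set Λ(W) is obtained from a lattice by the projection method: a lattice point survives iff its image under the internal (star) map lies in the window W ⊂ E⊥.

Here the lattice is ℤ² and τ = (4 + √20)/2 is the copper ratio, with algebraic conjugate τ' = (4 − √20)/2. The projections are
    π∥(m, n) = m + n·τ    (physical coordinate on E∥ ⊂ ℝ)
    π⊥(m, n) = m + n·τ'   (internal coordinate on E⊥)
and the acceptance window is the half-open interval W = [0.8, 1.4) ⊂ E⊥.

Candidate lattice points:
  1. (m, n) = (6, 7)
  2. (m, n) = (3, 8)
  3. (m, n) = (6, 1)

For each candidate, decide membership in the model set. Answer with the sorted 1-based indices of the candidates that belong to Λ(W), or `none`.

2

τ' = (4−√20)/2 ≈ -0.236068.
candidate 1: (m,n)=(6,7) → π∥ = 6+7·τ ≈ 35.652476, π⊥ = 6+7·τ' ≈ 4.347524 ∉ [0.8, 1.4) ⇒ out
candidate 2: (m,n)=(3,8) → π∥ = 3+8·τ ≈ 36.888544, π⊥ = 3+8·τ' ≈ 1.111456 ∈ [0.8, 1.4) ⇒ IN Λ
candidate 3: (m,n)=(6,1) → π∥ = 6+1·τ ≈ 10.236068, π⊥ = 6+1·τ' ≈ 5.763932 ∉ [0.8, 1.4) ⇒ out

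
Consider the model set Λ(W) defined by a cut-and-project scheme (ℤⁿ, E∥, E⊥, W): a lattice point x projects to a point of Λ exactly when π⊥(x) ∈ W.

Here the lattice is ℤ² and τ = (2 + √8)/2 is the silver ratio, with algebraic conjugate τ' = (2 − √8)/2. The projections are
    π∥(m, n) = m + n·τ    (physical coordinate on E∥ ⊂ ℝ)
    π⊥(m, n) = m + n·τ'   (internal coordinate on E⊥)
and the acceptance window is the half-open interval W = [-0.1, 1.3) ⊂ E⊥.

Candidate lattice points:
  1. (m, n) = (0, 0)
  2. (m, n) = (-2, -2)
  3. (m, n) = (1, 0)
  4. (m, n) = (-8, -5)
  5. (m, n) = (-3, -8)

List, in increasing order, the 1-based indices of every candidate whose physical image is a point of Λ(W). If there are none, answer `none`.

Numerically τ ≈ 2.4142 and τ' = −1/τ ≈ -0.4142.
candidate 1: (m,n)=(0,0) → π∥ = 0+0·τ ≈ 0.0000, π⊥ = 0+0·τ' ≈ 0.0000 ∈ [-0.1, 1.3) ⇒ IN Λ
candidate 2: (m,n)=(-2,-2) → π∥ = -2-2·τ ≈ -6.8284, π⊥ = -2-2·τ' ≈ -1.1716 ∉ [-0.1, 1.3) ⇒ out
candidate 3: (m,n)=(1,0) → π∥ = 1+0·τ ≈ 1.0000, π⊥ = 1+0·τ' ≈ 1.0000 ∈ [-0.1, 1.3) ⇒ IN Λ
candidate 4: (m,n)=(-8,-5) → π∥ = -8-5·τ ≈ -20.0711, π⊥ = -8-5·τ' ≈ -5.9289 ∉ [-0.1, 1.3) ⇒ out
candidate 5: (m,n)=(-3,-8) → π∥ = -3-8·τ ≈ -22.3137, π⊥ = -3-8·τ' ≈ 0.3137 ∈ [-0.1, 1.3) ⇒ IN Λ

1, 3, 5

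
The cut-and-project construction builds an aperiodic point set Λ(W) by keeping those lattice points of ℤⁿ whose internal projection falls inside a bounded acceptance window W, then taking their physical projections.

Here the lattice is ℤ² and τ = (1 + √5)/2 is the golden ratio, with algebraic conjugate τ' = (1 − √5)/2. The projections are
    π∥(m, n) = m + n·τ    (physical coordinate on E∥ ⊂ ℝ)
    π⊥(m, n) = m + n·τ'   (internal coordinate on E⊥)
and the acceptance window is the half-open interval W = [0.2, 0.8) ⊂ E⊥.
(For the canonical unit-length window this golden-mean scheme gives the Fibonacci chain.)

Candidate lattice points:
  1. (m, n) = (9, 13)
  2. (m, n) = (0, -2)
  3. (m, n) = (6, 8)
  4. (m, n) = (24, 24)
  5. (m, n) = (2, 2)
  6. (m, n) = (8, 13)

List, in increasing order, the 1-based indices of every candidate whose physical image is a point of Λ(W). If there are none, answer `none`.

5

τ' = (1−√5)/2 ≈ -0.6180.
[1] lift (9,13): star map gives 0.9656; window check 0.2 ≤ 0.9656 < 0.8 is false → out
[2] lift (0,-2): star map gives 1.2361; window check 0.2 ≤ 1.2361 < 0.8 is false → out
[3] lift (6,8): star map gives 1.0557; window check 0.2 ≤ 1.0557 < 0.8 is false → out
[4] lift (24,24): star map gives 9.1672; window check 0.2 ≤ 9.1672 < 0.8 is false → out
[5] lift (2,2): star map gives 0.7639; window check 0.2 ≤ 0.7639 < 0.8 is true → IN Λ
[6] lift (8,13): star map gives -0.0344; window check 0.2 ≤ -0.0344 < 0.8 is false → out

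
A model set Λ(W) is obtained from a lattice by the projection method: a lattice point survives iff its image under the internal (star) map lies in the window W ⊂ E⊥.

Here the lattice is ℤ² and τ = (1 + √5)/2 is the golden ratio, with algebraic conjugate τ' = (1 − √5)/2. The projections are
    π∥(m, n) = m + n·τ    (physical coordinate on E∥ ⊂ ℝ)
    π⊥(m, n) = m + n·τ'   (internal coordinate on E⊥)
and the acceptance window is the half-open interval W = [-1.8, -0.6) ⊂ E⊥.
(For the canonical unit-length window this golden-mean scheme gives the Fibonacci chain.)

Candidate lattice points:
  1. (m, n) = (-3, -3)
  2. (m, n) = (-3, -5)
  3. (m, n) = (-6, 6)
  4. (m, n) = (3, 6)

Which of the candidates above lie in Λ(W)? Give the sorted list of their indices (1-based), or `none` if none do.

τ' = (1−√5)/2 ≈ -0.6180.
#1 (-3,-3): internal coord -3 + (-3)·τ' = -1.1459; -1.1459 ∈ [-1.8, -0.6) → IN Λ
#2 (-3,-5): internal coord -3 + (-5)·τ' = +0.0902; +0.0902 ∉ [-1.8, -0.6) → out
#3 (-6,6): internal coord -6 + (6)·τ' = -9.7082; -9.7082 ∉ [-1.8, -0.6) → out
#4 (3,6): internal coord 3 + (6)·τ' = -0.7082; -0.7082 ∈ [-1.8, -0.6) → IN Λ

1, 4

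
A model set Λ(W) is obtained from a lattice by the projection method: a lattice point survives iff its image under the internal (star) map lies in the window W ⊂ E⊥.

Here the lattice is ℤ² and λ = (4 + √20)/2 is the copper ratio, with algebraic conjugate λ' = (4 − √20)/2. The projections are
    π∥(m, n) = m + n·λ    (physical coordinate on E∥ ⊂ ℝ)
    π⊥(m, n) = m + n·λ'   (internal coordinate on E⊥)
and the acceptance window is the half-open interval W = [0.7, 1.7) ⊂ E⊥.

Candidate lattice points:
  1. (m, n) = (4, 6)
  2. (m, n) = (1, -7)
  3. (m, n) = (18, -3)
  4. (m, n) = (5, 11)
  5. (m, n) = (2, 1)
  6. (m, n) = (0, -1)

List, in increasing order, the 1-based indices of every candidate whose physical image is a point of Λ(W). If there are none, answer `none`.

none

Compute λ' = (4−√20)/2 = -0.236068, so π⊥(m,n) = m -0.236068·n.
#1 (4,6): internal coord 4 + (6)·λ' = +2.583592; +2.583592 ∉ [0.7, 1.7) → out
#2 (1,-7): internal coord 1 + (-7)·λ' = +2.652476; +2.652476 ∉ [0.7, 1.7) → out
#3 (18,-3): internal coord 18 + (-3)·λ' = +18.708204; +18.708204 ∉ [0.7, 1.7) → out
#4 (5,11): internal coord 5 + (11)·λ' = +2.403252; +2.403252 ∉ [0.7, 1.7) → out
#5 (2,1): internal coord 2 + (1)·λ' = +1.763932; +1.763932 ∉ [0.7, 1.7) → out
#6 (0,-1): internal coord 0 + (-1)·λ' = +0.236068; +0.236068 ∉ [0.7, 1.7) → out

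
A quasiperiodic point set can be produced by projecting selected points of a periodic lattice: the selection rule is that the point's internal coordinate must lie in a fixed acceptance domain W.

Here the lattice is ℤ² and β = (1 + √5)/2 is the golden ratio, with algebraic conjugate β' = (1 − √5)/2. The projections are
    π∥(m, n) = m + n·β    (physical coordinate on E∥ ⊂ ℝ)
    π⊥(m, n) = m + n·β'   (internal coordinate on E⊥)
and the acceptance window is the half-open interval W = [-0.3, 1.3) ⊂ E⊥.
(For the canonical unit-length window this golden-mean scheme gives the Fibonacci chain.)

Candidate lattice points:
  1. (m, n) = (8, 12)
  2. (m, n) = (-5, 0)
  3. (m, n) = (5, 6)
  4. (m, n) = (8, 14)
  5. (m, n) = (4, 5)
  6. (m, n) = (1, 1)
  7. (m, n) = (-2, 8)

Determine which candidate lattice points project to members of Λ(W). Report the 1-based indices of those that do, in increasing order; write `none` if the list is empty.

1, 3, 5, 6

Numerically β ≈ 1.61803 and β' = −1/β ≈ -0.61803.
candidate 1: (m,n)=(8,12) → π∥ = 8+12·β ≈ 27.41641, π⊥ = 8+12·β' ≈ 0.58359 ∈ [-0.3, 1.3) ⇒ IN Λ
candidate 2: (m,n)=(-5,0) → π∥ = -5+0·β ≈ -5.00000, π⊥ = -5+0·β' ≈ -5.00000 ∉ [-0.3, 1.3) ⇒ out
candidate 3: (m,n)=(5,6) → π∥ = 5+6·β ≈ 14.70820, π⊥ = 5+6·β' ≈ 1.29180 ∈ [-0.3, 1.3) ⇒ IN Λ
candidate 4: (m,n)=(8,14) → π∥ = 8+14·β ≈ 30.65248, π⊥ = 8+14·β' ≈ -0.65248 ∉ [-0.3, 1.3) ⇒ out
candidate 5: (m,n)=(4,5) → π∥ = 4+5·β ≈ 12.09017, π⊥ = 4+5·β' ≈ 0.90983 ∈ [-0.3, 1.3) ⇒ IN Λ
candidate 6: (m,n)=(1,1) → π∥ = 1+1·β ≈ 2.61803, π⊥ = 1+1·β' ≈ 0.38197 ∈ [-0.3, 1.3) ⇒ IN Λ
candidate 7: (m,n)=(-2,8) → π∥ = -2+8·β ≈ 10.94427, π⊥ = -2+8·β' ≈ -6.94427 ∉ [-0.3, 1.3) ⇒ out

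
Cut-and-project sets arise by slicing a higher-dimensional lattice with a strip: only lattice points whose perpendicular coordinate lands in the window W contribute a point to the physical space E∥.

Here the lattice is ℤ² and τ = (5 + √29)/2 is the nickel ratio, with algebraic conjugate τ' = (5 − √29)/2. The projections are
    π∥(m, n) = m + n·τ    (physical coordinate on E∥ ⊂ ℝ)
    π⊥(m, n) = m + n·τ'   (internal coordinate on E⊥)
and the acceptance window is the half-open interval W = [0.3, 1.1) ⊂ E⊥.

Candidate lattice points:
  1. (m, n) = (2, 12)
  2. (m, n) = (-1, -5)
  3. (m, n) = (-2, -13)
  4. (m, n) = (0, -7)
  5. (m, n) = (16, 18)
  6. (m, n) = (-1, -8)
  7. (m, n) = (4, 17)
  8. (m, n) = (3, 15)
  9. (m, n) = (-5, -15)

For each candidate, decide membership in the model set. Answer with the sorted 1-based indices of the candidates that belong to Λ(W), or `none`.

Numerically τ ≈ 5.1926 and τ' = −1/τ ≈ -0.1926.
candidate 1: (m,n)=(2,12) → π∥ = 2+12·τ ≈ 64.3110, π⊥ = 2+12·τ' ≈ -0.3110 ∉ [0.3, 1.1) ⇒ out
candidate 2: (m,n)=(-1,-5) → π∥ = -1-5·τ ≈ -26.9629, π⊥ = -1-5·τ' ≈ -0.0371 ∉ [0.3, 1.1) ⇒ out
candidate 3: (m,n)=(-2,-13) → π∥ = -2-13·τ ≈ -69.5036, π⊥ = -2-13·τ' ≈ 0.5036 ∈ [0.3, 1.1) ⇒ IN Λ
candidate 4: (m,n)=(0,-7) → π∥ = 0-7·τ ≈ -36.3481, π⊥ = 0-7·τ' ≈ 1.3481 ∉ [0.3, 1.1) ⇒ out
candidate 5: (m,n)=(16,18) → π∥ = 16+18·τ ≈ 109.4665, π⊥ = 16+18·τ' ≈ 12.5335 ∉ [0.3, 1.1) ⇒ out
candidate 6: (m,n)=(-1,-8) → π∥ = -1-8·τ ≈ -42.5407, π⊥ = -1-8·τ' ≈ 0.5407 ∈ [0.3, 1.1) ⇒ IN Λ
candidate 7: (m,n)=(4,17) → π∥ = 4+17·τ ≈ 92.2739, π⊥ = 4+17·τ' ≈ 0.7261 ∈ [0.3, 1.1) ⇒ IN Λ
candidate 8: (m,n)=(3,15) → π∥ = 3+15·τ ≈ 80.8887, π⊥ = 3+15·τ' ≈ 0.1113 ∉ [0.3, 1.1) ⇒ out
candidate 9: (m,n)=(-5,-15) → π∥ = -5-15·τ ≈ -82.8887, π⊥ = -5-15·τ' ≈ -2.1113 ∉ [0.3, 1.1) ⇒ out

3, 6, 7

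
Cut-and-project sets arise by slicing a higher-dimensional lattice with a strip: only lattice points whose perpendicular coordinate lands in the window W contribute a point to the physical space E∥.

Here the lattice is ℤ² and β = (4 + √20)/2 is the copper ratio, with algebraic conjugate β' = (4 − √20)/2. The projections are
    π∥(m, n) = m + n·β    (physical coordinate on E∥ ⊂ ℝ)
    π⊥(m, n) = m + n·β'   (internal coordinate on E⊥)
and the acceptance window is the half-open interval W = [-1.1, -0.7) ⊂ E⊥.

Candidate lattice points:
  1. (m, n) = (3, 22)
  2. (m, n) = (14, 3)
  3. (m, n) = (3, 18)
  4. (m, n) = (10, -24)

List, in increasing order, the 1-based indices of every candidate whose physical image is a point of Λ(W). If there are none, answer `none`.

Numerically β ≈ 4.23607 and β' = −1/β ≈ -0.23607.
#1 (3,22): internal coord 3 + (22)·β' = -2.19350; -2.19350 ∉ [-1.1, -0.7) → out
#2 (14,3): internal coord 14 + (3)·β' = +13.29180; +13.29180 ∉ [-1.1, -0.7) → out
#3 (3,18): internal coord 3 + (18)·β' = -1.24922; -1.24922 ∉ [-1.1, -0.7) → out
#4 (10,-24): internal coord 10 + (-24)·β' = +15.66563; +15.66563 ∉ [-1.1, -0.7) → out

none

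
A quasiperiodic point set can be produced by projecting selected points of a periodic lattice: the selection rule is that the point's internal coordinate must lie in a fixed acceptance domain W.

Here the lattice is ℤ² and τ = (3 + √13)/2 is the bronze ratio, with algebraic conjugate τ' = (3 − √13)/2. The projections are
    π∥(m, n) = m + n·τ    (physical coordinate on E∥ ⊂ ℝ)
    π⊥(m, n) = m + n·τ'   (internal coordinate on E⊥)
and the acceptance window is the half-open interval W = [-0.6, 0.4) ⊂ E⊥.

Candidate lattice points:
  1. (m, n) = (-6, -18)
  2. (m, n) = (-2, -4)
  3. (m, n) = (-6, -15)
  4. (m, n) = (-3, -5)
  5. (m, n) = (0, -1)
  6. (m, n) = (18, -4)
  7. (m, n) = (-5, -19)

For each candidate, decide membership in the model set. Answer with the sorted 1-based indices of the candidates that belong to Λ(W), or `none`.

1, 5

Compute τ' = (3−√13)/2 = -0.3028, so π⊥(m,n) = m -0.3028·n.
[1] lift (-6,-18): star map gives -0.5500; window check -0.6 ≤ -0.5500 < 0.4 is true → IN Λ
[2] lift (-2,-4): star map gives -0.7889; window check -0.6 ≤ -0.7889 < 0.4 is false → out
[3] lift (-6,-15): star map gives -1.4584; window check -0.6 ≤ -1.4584 < 0.4 is false → out
[4] lift (-3,-5): star map gives -1.4861; window check -0.6 ≤ -1.4861 < 0.4 is false → out
[5] lift (0,-1): star map gives 0.3028; window check -0.6 ≤ 0.3028 < 0.4 is true → IN Λ
[6] lift (18,-4): star map gives 19.2111; window check -0.6 ≤ 19.2111 < 0.4 is false → out
[7] lift (-5,-19): star map gives 0.7527; window check -0.6 ≤ 0.7527 < 0.4 is false → out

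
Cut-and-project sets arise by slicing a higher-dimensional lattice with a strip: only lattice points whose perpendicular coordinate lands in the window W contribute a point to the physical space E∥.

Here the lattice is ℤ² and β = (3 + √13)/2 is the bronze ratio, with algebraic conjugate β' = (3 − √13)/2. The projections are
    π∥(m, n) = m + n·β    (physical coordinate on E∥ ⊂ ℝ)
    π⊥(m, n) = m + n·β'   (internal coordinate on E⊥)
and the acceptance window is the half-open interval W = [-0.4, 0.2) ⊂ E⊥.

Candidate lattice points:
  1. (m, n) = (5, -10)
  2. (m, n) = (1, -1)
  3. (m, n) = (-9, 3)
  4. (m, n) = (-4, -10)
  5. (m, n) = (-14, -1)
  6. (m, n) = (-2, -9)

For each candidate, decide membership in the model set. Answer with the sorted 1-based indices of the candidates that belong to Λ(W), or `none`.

Compute β' = (3−√13)/2 = -0.302776, so π⊥(m,n) = m -0.302776·n.
[1] lift (5,-10): star map gives 8.027756; window check -0.4 ≤ 8.027756 < 0.2 is false → out
[2] lift (1,-1): star map gives 1.302776; window check -0.4 ≤ 1.302776 < 0.2 is false → out
[3] lift (-9,3): star map gives -9.908327; window check -0.4 ≤ -9.908327 < 0.2 is false → out
[4] lift (-4,-10): star map gives -0.972244; window check -0.4 ≤ -0.972244 < 0.2 is false → out
[5] lift (-14,-1): star map gives -13.697224; window check -0.4 ≤ -13.697224 < 0.2 is false → out
[6] lift (-2,-9): star map gives 0.724981; window check -0.4 ≤ 0.724981 < 0.2 is false → out

none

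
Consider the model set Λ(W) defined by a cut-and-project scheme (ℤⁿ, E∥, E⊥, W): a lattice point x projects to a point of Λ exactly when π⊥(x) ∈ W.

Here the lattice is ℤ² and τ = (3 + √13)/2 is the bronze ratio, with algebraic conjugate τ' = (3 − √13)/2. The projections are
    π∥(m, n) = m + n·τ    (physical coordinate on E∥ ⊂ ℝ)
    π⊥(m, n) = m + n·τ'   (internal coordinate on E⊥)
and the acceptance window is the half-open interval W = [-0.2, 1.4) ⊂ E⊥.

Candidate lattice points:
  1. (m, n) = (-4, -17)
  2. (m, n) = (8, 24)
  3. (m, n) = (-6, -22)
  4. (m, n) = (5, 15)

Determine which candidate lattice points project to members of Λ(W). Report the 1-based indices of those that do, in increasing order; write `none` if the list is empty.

1, 2, 3, 4

Numerically τ ≈ 3.30278 and τ' = −1/τ ≈ -0.30278.
[1] lift (-4,-17): star map gives 1.14719; window check -0.2 ≤ 1.14719 < 1.4 is true → IN Λ
[2] lift (8,24): star map gives 0.73338; window check -0.2 ≤ 0.73338 < 1.4 is true → IN Λ
[3] lift (-6,-22): star map gives 0.66106; window check -0.2 ≤ 0.66106 < 1.4 is true → IN Λ
[4] lift (5,15): star map gives 0.45837; window check -0.2 ≤ 0.45837 < 1.4 is true → IN Λ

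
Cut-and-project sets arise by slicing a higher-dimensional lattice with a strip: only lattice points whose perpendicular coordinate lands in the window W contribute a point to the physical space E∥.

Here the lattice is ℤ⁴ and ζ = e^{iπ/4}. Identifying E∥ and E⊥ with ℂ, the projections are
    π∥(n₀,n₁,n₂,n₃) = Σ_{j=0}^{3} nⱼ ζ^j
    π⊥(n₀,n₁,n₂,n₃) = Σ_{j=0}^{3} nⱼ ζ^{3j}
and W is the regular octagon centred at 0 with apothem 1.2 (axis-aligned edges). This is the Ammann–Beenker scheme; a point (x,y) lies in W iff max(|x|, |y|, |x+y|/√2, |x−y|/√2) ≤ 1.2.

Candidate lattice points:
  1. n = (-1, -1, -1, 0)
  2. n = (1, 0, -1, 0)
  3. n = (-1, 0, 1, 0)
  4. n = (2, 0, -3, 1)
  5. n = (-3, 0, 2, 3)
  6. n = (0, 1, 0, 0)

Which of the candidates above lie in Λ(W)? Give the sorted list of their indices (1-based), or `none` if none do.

Internal map: ζ^{3j} for j=0..3 gives (1,0), (−√2/2,√2/2), (0,−1), (√2/2,√2/2).
candidate 1: n = (-1, -1, -1, 0) → π⊥ ≈ (-0.29289, +0.29289); max(|x|,|y|,|x±y|/√2) = 0.41421 ≤ 1.2 ⇒ ∈ W
candidate 2: n = (1, 0, -1, 0) → π⊥ ≈ (+1.00000, +1.00000); max(|x|,|y|,|x±y|/√2) = 1.41421 > 1.2 ⇒ ∉ W
candidate 3: n = (-1, 0, 1, 0) → π⊥ ≈ (-1.00000, -1.00000); max(|x|,|y|,|x±y|/√2) = 1.41421 > 1.2 ⇒ ∉ W
candidate 4: n = (2, 0, -3, 1) → π⊥ ≈ (+2.70711, +3.70711); max(|x|,|y|,|x±y|/√2) = 4.53553 > 1.2 ⇒ ∉ W
candidate 5: n = (-3, 0, 2, 3) → π⊥ ≈ (-0.87868, +0.12132); max(|x|,|y|,|x±y|/√2) = 0.87868 ≤ 1.2 ⇒ ∈ W
candidate 6: n = (0, 1, 0, 0) → π⊥ ≈ (-0.70711, +0.70711); max(|x|,|y|,|x±y|/√2) = 1.00000 ≤ 1.2 ⇒ ∈ W

1, 5, 6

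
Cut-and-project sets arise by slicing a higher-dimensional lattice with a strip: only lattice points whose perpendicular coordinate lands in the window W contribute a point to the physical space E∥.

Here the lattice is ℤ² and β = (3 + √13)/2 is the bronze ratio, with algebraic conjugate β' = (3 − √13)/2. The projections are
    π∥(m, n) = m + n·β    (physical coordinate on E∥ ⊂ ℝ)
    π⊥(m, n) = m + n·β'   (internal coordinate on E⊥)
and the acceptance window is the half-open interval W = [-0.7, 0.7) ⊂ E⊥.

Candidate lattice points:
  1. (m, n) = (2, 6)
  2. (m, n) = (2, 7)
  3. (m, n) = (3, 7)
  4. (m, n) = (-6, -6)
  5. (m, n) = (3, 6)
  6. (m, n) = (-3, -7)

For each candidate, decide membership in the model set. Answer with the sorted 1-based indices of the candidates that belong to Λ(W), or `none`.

1, 2

Numerically β ≈ 3.3028 and β' = −1/β ≈ -0.3028.
[1] lift (2,6): star map gives 0.1833; window check -0.7 ≤ 0.1833 < 0.7 is true → IN Λ
[2] lift (2,7): star map gives -0.1194; window check -0.7 ≤ -0.1194 < 0.7 is true → IN Λ
[3] lift (3,7): star map gives 0.8806; window check -0.7 ≤ 0.8806 < 0.7 is false → out
[4] lift (-6,-6): star map gives -4.1833; window check -0.7 ≤ -4.1833 < 0.7 is false → out
[5] lift (3,6): star map gives 1.1833; window check -0.7 ≤ 1.1833 < 0.7 is false → out
[6] lift (-3,-7): star map gives -0.8806; window check -0.7 ≤ -0.8806 < 0.7 is false → out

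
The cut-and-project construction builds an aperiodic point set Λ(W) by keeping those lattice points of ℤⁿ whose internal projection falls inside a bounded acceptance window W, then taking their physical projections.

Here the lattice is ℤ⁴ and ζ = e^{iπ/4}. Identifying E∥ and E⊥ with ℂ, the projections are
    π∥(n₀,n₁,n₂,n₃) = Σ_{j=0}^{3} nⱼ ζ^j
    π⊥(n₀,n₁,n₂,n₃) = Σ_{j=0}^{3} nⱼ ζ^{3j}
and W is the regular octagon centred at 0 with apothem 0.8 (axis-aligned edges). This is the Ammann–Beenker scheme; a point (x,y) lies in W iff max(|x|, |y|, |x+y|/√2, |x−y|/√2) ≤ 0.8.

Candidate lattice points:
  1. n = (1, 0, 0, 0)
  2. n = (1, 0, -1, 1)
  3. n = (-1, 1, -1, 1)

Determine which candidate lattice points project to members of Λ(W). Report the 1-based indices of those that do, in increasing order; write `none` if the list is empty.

With ζ = e^{iπ/4} the internal vectors are ζ^0,ζ^3,ζ^6,ζ^9.
candidate 1: n = (1, 0, 0, 0) → π⊥ ≈ (+1.0000, +0.0000); max(|x|,|y|,|x±y|/√2) = 1.0000 > 0.8 ⇒ ∉ W
candidate 2: n = (1, 0, -1, 1) → π⊥ ≈ (+1.7071, +1.7071); max(|x|,|y|,|x±y|/√2) = 2.4142 > 0.8 ⇒ ∉ W
candidate 3: n = (-1, 1, -1, 1) → π⊥ ≈ (-1.0000, +2.4142); max(|x|,|y|,|x±y|/√2) = 2.4142 > 0.8 ⇒ ∉ W

none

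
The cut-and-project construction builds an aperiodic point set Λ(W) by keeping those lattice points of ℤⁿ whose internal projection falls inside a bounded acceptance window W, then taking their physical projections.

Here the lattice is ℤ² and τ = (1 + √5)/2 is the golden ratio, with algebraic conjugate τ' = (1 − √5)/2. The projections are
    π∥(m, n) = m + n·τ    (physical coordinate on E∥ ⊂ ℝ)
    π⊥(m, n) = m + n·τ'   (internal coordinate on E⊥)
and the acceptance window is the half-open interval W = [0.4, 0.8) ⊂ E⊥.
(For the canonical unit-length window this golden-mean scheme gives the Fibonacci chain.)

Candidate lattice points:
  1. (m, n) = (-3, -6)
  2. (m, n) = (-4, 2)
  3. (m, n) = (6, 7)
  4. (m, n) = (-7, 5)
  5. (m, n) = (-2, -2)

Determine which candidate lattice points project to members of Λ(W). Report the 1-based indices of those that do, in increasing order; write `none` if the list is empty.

1

τ' = (1−√5)/2 ≈ -0.61803.
candidate 1: (m,n)=(-3,-6) → π∥ = -3-6·τ ≈ -12.70820, π⊥ = -3-6·τ' ≈ 0.70820 ∈ [0.4, 0.8) ⇒ IN Λ
candidate 2: (m,n)=(-4,2) → π∥ = -4+2·τ ≈ -0.76393, π⊥ = -4+2·τ' ≈ -5.23607 ∉ [0.4, 0.8) ⇒ out
candidate 3: (m,n)=(6,7) → π∥ = 6+7·τ ≈ 17.32624, π⊥ = 6+7·τ' ≈ 1.67376 ∉ [0.4, 0.8) ⇒ out
candidate 4: (m,n)=(-7,5) → π∥ = -7+5·τ ≈ 1.09017, π⊥ = -7+5·τ' ≈ -10.09017 ∉ [0.4, 0.8) ⇒ out
candidate 5: (m,n)=(-2,-2) → π∥ = -2-2·τ ≈ -5.23607, π⊥ = -2-2·τ' ≈ -0.76393 ∉ [0.4, 0.8) ⇒ out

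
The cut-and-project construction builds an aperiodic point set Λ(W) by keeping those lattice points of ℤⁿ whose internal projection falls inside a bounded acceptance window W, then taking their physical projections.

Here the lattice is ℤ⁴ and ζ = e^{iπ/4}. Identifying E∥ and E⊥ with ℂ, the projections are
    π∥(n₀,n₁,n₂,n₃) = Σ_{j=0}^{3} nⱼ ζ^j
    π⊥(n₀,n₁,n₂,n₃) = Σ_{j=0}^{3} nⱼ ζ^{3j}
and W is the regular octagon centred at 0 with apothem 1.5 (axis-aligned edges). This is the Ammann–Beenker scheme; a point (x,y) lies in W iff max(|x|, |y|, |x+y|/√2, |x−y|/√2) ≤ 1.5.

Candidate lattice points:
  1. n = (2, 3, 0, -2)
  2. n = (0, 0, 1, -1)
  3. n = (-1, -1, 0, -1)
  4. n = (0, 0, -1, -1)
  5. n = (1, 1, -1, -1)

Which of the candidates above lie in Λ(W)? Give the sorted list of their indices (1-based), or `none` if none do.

With ζ = e^{iπ/4} the internal vectors are ζ^0,ζ^3,ζ^6,ζ^9.
candidate 1: n = (2, 3, 0, -2) → π⊥ ≈ (-1.535534, +0.707107); max(|x|,|y|,|x±y|/√2) = 1.585786 > 1.5 ⇒ ∉ W
candidate 2: n = (0, 0, 1, -1) → π⊥ ≈ (-0.707107, -1.707107); max(|x|,|y|,|x±y|/√2) = 1.707107 > 1.5 ⇒ ∉ W
candidate 3: n = (-1, -1, 0, -1) → π⊥ ≈ (-1.000000, -1.414214); max(|x|,|y|,|x±y|/√2) = 1.707107 > 1.5 ⇒ ∉ W
candidate 4: n = (0, 0, -1, -1) → π⊥ ≈ (-0.707107, +0.292893); max(|x|,|y|,|x±y|/√2) = 0.707107 ≤ 1.5 ⇒ ∈ W
candidate 5: n = (1, 1, -1, -1) → π⊥ ≈ (-0.414214, +1.000000); max(|x|,|y|,|x±y|/√2) = 1.000000 ≤ 1.5 ⇒ ∈ W

4, 5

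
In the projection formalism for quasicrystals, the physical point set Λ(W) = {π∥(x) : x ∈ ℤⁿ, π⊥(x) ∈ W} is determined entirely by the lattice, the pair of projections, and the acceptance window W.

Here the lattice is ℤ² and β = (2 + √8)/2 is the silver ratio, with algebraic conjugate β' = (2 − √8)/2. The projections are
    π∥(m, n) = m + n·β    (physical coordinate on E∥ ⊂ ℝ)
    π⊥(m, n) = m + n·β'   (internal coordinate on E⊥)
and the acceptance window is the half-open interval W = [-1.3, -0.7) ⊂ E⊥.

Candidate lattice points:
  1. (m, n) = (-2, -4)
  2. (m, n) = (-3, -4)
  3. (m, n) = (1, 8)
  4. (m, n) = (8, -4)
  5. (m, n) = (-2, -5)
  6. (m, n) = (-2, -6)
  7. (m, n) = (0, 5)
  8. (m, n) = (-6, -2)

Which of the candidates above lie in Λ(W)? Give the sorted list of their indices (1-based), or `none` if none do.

none

β' = (2−√8)/2 ≈ -0.414214.
#1 (-2,-4): internal coord -2 + (-4)·β' = -0.343146; -0.343146 ∉ [-1.3, -0.7) → out
#2 (-3,-4): internal coord -3 + (-4)·β' = -1.343146; -1.343146 ∉ [-1.3, -0.7) → out
#3 (1,8): internal coord 1 + (8)·β' = -2.313708; -2.313708 ∉ [-1.3, -0.7) → out
#4 (8,-4): internal coord 8 + (-4)·β' = +9.656854; +9.656854 ∉ [-1.3, -0.7) → out
#5 (-2,-5): internal coord -2 + (-5)·β' = +0.071068; +0.071068 ∉ [-1.3, -0.7) → out
#6 (-2,-6): internal coord -2 + (-6)·β' = +0.485281; +0.485281 ∉ [-1.3, -0.7) → out
#7 (0,5): internal coord 0 + (5)·β' = -2.071068; -2.071068 ∉ [-1.3, -0.7) → out
#8 (-6,-2): internal coord -6 + (-2)·β' = -5.171573; -5.171573 ∉ [-1.3, -0.7) → out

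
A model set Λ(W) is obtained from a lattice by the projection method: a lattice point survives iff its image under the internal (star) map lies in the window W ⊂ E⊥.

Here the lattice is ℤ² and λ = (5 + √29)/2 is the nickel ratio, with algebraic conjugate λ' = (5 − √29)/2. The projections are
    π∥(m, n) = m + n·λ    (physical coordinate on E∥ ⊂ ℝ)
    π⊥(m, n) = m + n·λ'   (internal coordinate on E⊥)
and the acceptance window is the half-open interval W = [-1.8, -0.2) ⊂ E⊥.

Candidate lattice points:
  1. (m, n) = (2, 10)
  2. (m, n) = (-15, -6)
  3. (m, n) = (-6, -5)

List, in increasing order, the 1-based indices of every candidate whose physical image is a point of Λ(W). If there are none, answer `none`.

Numerically λ ≈ 5.192582 and λ' = −1/λ ≈ -0.192582.
candidate 1: (m,n)=(2,10) → π∥ = 2+10·λ ≈ 53.925824, π⊥ = 2+10·λ' ≈ 0.074176 ∉ [-1.8, -0.2) ⇒ out
candidate 2: (m,n)=(-15,-6) → π∥ = -15-6·λ ≈ -46.155494, π⊥ = -15-6·λ' ≈ -13.844506 ∉ [-1.8, -0.2) ⇒ out
candidate 3: (m,n)=(-6,-5) → π∥ = -6-5·λ ≈ -31.962912, π⊥ = -6-5·λ' ≈ -5.037088 ∉ [-1.8, -0.2) ⇒ out

none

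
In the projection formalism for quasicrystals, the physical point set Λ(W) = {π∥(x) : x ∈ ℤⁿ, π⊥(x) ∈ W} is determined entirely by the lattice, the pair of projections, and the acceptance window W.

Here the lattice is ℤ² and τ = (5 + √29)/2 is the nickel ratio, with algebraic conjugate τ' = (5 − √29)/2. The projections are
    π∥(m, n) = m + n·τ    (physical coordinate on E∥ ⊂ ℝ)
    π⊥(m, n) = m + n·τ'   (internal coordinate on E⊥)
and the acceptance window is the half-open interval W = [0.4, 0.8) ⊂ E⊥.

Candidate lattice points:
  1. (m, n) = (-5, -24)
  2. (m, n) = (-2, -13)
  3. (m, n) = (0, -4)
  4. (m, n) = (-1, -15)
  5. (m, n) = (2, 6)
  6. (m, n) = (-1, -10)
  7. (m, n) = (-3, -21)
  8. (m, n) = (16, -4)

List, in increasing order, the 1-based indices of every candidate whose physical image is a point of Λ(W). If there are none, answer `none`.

2, 3

τ' = (5−√29)/2 ≈ -0.19258.
candidate 1: (m,n)=(-5,-24) → π∥ = -5-24·τ ≈ -129.62198, π⊥ = -5-24·τ' ≈ -0.37802 ∉ [0.4, 0.8) ⇒ out
candidate 2: (m,n)=(-2,-13) → π∥ = -2-13·τ ≈ -69.50357, π⊥ = -2-13·τ' ≈ 0.50357 ∈ [0.4, 0.8) ⇒ IN Λ
candidate 3: (m,n)=(0,-4) → π∥ = 0-4·τ ≈ -20.77033, π⊥ = 0-4·τ' ≈ 0.77033 ∈ [0.4, 0.8) ⇒ IN Λ
candidate 4: (m,n)=(-1,-15) → π∥ = -1-15·τ ≈ -78.88874, π⊥ = -1-15·τ' ≈ 1.88874 ∉ [0.4, 0.8) ⇒ out
candidate 5: (m,n)=(2,6) → π∥ = 2+6·τ ≈ 33.15549, π⊥ = 2+6·τ' ≈ 0.84451 ∉ [0.4, 0.8) ⇒ out
candidate 6: (m,n)=(-1,-10) → π∥ = -1-10·τ ≈ -52.92582, π⊥ = -1-10·τ' ≈ 0.92582 ∉ [0.4, 0.8) ⇒ out
candidate 7: (m,n)=(-3,-21) → π∥ = -3-21·τ ≈ -112.04423, π⊥ = -3-21·τ' ≈ 1.04423 ∉ [0.4, 0.8) ⇒ out
candidate 8: (m,n)=(16,-4) → π∥ = 16-4·τ ≈ -4.77033, π⊥ = 16-4·τ' ≈ 16.77033 ∉ [0.4, 0.8) ⇒ out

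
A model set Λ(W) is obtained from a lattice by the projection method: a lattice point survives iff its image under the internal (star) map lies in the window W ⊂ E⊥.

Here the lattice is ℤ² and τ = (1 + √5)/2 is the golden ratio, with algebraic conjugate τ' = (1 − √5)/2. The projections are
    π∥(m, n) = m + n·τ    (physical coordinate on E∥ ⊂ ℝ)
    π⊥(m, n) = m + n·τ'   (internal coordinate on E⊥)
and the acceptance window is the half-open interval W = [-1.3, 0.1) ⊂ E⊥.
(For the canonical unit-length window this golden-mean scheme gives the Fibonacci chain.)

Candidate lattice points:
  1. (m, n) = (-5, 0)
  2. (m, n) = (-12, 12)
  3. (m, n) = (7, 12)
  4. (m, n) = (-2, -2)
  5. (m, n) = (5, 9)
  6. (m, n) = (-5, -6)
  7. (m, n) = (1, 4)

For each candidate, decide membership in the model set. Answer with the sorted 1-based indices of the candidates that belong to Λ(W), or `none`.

τ' = (1−√5)/2 ≈ -0.6180.
candidate 1: (m,n)=(-5,0) → π∥ = -5+0·τ ≈ -5.0000, π⊥ = -5+0·τ' ≈ -5.0000 ∉ [-1.3, 0.1) ⇒ out
candidate 2: (m,n)=(-12,12) → π∥ = -12+12·τ ≈ 7.4164, π⊥ = -12+12·τ' ≈ -19.4164 ∉ [-1.3, 0.1) ⇒ out
candidate 3: (m,n)=(7,12) → π∥ = 7+12·τ ≈ 26.4164, π⊥ = 7+12·τ' ≈ -0.4164 ∈ [-1.3, 0.1) ⇒ IN Λ
candidate 4: (m,n)=(-2,-2) → π∥ = -2-2·τ ≈ -5.2361, π⊥ = -2-2·τ' ≈ -0.7639 ∈ [-1.3, 0.1) ⇒ IN Λ
candidate 5: (m,n)=(5,9) → π∥ = 5+9·τ ≈ 19.5623, π⊥ = 5+9·τ' ≈ -0.5623 ∈ [-1.3, 0.1) ⇒ IN Λ
candidate 6: (m,n)=(-5,-6) → π∥ = -5-6·τ ≈ -14.7082, π⊥ = -5-6·τ' ≈ -1.2918 ∈ [-1.3, 0.1) ⇒ IN Λ
candidate 7: (m,n)=(1,4) → π∥ = 1+4·τ ≈ 7.4721, π⊥ = 1+4·τ' ≈ -1.4721 ∉ [-1.3, 0.1) ⇒ out

3, 4, 5, 6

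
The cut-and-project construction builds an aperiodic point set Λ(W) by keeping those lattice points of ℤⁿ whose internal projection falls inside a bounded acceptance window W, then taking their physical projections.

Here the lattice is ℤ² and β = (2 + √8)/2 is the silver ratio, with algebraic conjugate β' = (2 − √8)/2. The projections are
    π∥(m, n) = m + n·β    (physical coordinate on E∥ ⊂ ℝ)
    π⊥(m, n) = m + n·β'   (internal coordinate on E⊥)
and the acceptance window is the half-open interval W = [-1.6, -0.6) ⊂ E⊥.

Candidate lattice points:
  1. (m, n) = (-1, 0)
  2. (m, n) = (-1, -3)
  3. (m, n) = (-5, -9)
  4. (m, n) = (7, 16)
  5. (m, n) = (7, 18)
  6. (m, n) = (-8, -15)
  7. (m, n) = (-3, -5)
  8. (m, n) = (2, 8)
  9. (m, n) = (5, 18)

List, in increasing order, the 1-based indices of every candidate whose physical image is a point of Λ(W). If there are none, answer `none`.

1, 3, 7, 8

Compute β' = (2−√8)/2 = -0.41421, so π⊥(m,n) = m -0.41421·n.
[1] lift (-1,0): star map gives -1.00000; window check -1.6 ≤ -1.00000 < -0.6 is true → IN Λ
[2] lift (-1,-3): star map gives 0.24264; window check -1.6 ≤ 0.24264 < -0.6 is false → out
[3] lift (-5,-9): star map gives -1.27208; window check -1.6 ≤ -1.27208 < -0.6 is true → IN Λ
[4] lift (7,16): star map gives 0.37258; window check -1.6 ≤ 0.37258 < -0.6 is false → out
[5] lift (7,18): star map gives -0.45584; window check -1.6 ≤ -0.45584 < -0.6 is false → out
[6] lift (-8,-15): star map gives -1.78680; window check -1.6 ≤ -1.78680 < -0.6 is false → out
[7] lift (-3,-5): star map gives -0.92893; window check -1.6 ≤ -0.92893 < -0.6 is true → IN Λ
[8] lift (2,8): star map gives -1.31371; window check -1.6 ≤ -1.31371 < -0.6 is true → IN Λ
[9] lift (5,18): star map gives -2.45584; window check -1.6 ≤ -2.45584 < -0.6 is false → out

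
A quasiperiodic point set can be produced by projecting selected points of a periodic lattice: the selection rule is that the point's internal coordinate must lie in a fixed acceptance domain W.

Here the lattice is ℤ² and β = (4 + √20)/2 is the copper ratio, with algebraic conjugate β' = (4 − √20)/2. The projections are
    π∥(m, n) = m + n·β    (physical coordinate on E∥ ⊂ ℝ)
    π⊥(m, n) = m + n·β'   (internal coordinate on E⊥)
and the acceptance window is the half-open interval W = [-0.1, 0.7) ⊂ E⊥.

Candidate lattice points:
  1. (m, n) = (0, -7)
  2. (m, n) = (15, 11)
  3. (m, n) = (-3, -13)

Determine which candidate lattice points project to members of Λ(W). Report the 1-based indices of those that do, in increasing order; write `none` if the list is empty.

β' = (4−√20)/2 ≈ -0.23607.
#1 (0,-7): internal coord 0 + (-7)·β' = +1.65248; +1.65248 ∉ [-0.1, 0.7) → out
#2 (15,11): internal coord 15 + (11)·β' = +12.40325; +12.40325 ∉ [-0.1, 0.7) → out
#3 (-3,-13): internal coord -3 + (-13)·β' = +0.06888; +0.06888 ∈ [-0.1, 0.7) → IN Λ

3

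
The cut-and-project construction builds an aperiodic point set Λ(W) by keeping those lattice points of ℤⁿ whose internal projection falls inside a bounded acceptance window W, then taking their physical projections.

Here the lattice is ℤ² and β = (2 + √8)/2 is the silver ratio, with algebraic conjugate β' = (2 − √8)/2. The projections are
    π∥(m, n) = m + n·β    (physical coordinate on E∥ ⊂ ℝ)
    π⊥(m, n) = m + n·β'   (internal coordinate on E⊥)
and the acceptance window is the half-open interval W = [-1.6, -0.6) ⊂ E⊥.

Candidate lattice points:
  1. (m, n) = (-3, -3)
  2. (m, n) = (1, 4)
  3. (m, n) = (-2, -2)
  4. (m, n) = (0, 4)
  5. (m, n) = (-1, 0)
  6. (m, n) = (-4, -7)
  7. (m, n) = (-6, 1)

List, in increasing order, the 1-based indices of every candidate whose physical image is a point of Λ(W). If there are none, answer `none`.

2, 3, 5, 6

β' = (2−√8)/2 ≈ -0.41421.
[1] lift (-3,-3): star map gives -1.75736; window check -1.6 ≤ -1.75736 < -0.6 is false → out
[2] lift (1,4): star map gives -0.65685; window check -1.6 ≤ -0.65685 < -0.6 is true → IN Λ
[3] lift (-2,-2): star map gives -1.17157; window check -1.6 ≤ -1.17157 < -0.6 is true → IN Λ
[4] lift (0,4): star map gives -1.65685; window check -1.6 ≤ -1.65685 < -0.6 is false → out
[5] lift (-1,0): star map gives -1.00000; window check -1.6 ≤ -1.00000 < -0.6 is true → IN Λ
[6] lift (-4,-7): star map gives -1.10051; window check -1.6 ≤ -1.10051 < -0.6 is true → IN Λ
[7] lift (-6,1): star map gives -6.41421; window check -1.6 ≤ -6.41421 < -0.6 is false → out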